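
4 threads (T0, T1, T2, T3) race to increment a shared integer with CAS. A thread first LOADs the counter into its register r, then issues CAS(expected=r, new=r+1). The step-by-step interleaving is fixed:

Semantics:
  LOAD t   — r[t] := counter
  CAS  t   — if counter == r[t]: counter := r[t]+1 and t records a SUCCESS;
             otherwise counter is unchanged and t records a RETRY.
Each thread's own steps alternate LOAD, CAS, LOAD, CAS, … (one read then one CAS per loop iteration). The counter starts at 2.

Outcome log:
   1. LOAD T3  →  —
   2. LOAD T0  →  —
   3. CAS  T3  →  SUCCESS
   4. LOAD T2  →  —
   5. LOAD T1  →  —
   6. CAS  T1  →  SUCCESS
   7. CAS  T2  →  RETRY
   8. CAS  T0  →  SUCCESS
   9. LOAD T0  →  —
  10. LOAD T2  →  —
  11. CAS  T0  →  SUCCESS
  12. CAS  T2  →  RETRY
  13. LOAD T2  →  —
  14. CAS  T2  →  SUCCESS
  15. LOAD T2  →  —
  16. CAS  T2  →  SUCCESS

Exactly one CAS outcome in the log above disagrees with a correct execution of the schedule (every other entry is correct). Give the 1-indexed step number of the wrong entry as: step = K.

Re-executing:
step 1: T3 LOAD ⇒ load; ctr=2 reg=2
step 2: T0 LOAD ⇒ load; ctr=2 reg=2
step 3: T3 CAS ⇒ ok; ctr=3 reg=2
step 4: T2 LOAD ⇒ load; ctr=3 reg=3
step 5: T1 LOAD ⇒ load; ctr=3 reg=3
step 6: T1 CAS ⇒ ok; ctr=4 reg=3
step 7: T2 CAS ⇒ retry; ctr=4 reg=3
step 8: T0 CAS ⇒ retry; ctr=4 reg=2
step 9: T0 LOAD ⇒ load; ctr=4 reg=4
step 10: T2 LOAD ⇒ load; ctr=4 reg=4
step 11: T0 CAS ⇒ ok; ctr=5 reg=4
step 12: T2 CAS ⇒ retry; ctr=5 reg=4
step 13: T2 LOAD ⇒ load; ctr=5 reg=5
step 14: T2 CAS ⇒ ok; ctr=6 reg=5
step 15: T2 LOAD ⇒ load; ctr=6 reg=6
step 16: T2 CAS ⇒ ok; ctr=7 reg=6
Log disagrees first at step 8.

step = 8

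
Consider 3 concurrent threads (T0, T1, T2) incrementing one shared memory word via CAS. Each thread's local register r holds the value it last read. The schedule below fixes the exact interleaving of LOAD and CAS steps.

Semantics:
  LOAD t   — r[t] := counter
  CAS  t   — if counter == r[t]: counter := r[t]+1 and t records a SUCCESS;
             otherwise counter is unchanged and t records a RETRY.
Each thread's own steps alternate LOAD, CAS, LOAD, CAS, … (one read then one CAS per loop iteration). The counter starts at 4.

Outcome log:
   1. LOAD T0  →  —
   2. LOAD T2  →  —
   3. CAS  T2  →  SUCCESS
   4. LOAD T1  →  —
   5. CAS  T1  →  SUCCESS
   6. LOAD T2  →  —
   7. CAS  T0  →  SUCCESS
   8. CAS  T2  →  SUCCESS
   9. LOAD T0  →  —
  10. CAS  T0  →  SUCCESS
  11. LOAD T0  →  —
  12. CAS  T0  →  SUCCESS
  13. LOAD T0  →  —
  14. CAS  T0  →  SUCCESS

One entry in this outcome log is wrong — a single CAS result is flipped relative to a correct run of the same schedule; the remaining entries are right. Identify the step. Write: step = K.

step = 7

Re-executing:
step 1: T0 LOAD ⇒ load; ctr=4 reg=4
step 2: T2 LOAD ⇒ load; ctr=4 reg=4
step 3: T2 CAS ⇒ ok; ctr=5 reg=4
step 4: T1 LOAD ⇒ load; ctr=5 reg=5
step 5: T1 CAS ⇒ ok; ctr=6 reg=5
step 6: T2 LOAD ⇒ load; ctr=6 reg=6
step 7: T0 CAS ⇒ retry; ctr=6 reg=4
step 8: T2 CAS ⇒ ok; ctr=7 reg=6
step 9: T0 LOAD ⇒ load; ctr=7 reg=7
step 10: T0 CAS ⇒ ok; ctr=8 reg=7
step 11: T0 LOAD ⇒ load; ctr=8 reg=8
step 12: T0 CAS ⇒ ok; ctr=9 reg=8
step 13: T0 LOAD ⇒ load; ctr=9 reg=9
step 14: T0 CAS ⇒ ok; ctr=10 reg=9
Flip is step 7.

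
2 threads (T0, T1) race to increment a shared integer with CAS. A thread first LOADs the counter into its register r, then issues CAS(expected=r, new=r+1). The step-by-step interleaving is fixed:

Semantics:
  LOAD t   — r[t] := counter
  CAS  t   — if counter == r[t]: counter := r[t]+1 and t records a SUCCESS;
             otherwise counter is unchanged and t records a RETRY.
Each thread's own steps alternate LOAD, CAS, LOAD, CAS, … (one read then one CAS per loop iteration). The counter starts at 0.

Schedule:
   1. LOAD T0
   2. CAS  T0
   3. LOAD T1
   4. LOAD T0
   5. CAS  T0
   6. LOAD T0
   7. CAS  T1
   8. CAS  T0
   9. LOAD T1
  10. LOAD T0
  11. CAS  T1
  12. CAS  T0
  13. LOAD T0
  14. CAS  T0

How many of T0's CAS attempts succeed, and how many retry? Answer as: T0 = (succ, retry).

   1) LOAD T0:  M=0  r_T0=0
   2) CAS  T0:  M=1  r_T0=0 ✓
   3) LOAD T1:  M=1  r_T1=1
   4) LOAD T0:  M=1  r_T0=1
   5) CAS  T0:  M=2  r_T0=1 ✓
   6) LOAD T0:  M=2  r_T0=2
   7) CAS  T1:  M=2  r_T1=1 ✗
   8) CAS  T0:  M=3  r_T0=2 ✓
   9) LOAD T1:  M=3  r_T1=3
  10) LOAD T0:  M=3  r_T0=3
  11) CAS  T1:  M=4  r_T1=3 ✓
  12) CAS  T0:  M=4  r_T0=3 ✗
  13) LOAD T0:  M=4  r_T0=4
  14) CAS  T0:  M=5  r_T0=4 ✓

T0 = (4, 1)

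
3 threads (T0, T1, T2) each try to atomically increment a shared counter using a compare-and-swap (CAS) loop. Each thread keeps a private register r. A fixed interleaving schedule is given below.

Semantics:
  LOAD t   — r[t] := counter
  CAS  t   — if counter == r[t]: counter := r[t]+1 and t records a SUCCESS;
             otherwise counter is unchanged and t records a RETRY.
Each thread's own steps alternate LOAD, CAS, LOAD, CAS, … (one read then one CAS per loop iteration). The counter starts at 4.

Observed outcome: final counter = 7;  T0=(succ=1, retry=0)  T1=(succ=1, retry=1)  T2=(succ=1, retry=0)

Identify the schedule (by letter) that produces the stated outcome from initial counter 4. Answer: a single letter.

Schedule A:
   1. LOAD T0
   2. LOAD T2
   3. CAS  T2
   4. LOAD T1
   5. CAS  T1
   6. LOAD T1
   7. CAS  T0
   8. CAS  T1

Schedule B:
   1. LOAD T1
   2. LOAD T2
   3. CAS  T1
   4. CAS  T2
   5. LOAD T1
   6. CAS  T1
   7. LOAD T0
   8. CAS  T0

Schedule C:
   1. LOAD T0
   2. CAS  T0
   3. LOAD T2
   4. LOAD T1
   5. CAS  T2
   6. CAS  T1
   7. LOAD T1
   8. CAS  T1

Simulating candidate C:
[1] T0.load  rd  (counter 4, T0.r 4)
[2] T0.cas  hit  (counter 5, T0.r 4)
[3] T2.load  rd  (counter 5, T2.r 5)
[4] T1.load  rd  (counter 5, T1.r 5)
[5] T2.cas  hit  (counter 6, T2.r 5)
[6] T1.cas  miss  (counter 6, T1.r 5)
[7] T1.load  rd  (counter 6, T1.r 6)
[8] T1.cas  hit  (counter 7, T1.r 6)

C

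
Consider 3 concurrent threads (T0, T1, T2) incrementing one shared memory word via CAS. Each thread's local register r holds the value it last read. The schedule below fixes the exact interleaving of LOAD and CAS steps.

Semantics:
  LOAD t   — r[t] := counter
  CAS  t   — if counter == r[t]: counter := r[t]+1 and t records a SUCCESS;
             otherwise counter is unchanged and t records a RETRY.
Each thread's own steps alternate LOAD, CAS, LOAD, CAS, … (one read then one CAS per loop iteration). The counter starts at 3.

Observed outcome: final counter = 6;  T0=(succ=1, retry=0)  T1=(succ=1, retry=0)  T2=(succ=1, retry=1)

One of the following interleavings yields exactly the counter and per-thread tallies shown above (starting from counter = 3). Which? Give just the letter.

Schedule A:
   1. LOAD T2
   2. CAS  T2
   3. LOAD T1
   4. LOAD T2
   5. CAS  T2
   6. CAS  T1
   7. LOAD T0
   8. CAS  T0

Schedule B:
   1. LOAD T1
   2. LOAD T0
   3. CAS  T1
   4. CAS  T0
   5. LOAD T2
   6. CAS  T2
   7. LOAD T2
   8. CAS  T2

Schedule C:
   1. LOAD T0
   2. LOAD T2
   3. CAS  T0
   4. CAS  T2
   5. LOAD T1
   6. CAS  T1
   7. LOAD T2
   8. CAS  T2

C

Simulating candidate C:
1. LOAD T0 → mem=3 r[T0]=3 [LOAD]
2. LOAD T2 → mem=3 r[T2]=3 [LOAD]
3. CAS T0 → mem=4 r[T0]=3 [OK]
4. CAS T2 → mem=4 r[T2]=3 [RETRY]
5. LOAD T1 → mem=4 r[T1]=4 [LOAD]
6. CAS T1 → mem=5 r[T1]=4 [OK]
7. LOAD T2 → mem=5 r[T2]=5 [LOAD]
8. CAS T2 → mem=6 r[T2]=5 [OK]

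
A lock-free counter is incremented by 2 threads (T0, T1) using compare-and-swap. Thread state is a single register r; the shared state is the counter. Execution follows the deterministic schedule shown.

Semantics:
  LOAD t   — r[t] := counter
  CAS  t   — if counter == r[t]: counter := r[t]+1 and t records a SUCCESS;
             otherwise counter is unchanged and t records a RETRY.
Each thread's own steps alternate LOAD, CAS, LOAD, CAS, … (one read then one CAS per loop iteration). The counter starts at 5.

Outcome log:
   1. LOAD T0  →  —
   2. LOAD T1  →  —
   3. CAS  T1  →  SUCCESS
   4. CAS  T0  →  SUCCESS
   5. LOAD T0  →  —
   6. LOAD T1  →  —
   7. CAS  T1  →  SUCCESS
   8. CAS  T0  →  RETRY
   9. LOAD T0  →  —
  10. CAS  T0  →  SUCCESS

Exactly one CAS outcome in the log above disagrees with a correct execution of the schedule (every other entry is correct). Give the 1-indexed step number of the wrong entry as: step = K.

Re-executing:
#1 T0 reads 5
#2 T1 reads 5
#3 T1 CAS(5→6) writes; counter now 6
#4 T0 CAS(5→6) fails; counter now 6
#5 T0 reads 6
#6 T1 reads 6
#7 T1 CAS(6→7) writes; counter now 7
#8 T0 CAS(6→7) fails; counter now 7
#9 T0 reads 7
#10 T0 CAS(7→8) writes; counter now 8
Mismatch at 4.

step = 4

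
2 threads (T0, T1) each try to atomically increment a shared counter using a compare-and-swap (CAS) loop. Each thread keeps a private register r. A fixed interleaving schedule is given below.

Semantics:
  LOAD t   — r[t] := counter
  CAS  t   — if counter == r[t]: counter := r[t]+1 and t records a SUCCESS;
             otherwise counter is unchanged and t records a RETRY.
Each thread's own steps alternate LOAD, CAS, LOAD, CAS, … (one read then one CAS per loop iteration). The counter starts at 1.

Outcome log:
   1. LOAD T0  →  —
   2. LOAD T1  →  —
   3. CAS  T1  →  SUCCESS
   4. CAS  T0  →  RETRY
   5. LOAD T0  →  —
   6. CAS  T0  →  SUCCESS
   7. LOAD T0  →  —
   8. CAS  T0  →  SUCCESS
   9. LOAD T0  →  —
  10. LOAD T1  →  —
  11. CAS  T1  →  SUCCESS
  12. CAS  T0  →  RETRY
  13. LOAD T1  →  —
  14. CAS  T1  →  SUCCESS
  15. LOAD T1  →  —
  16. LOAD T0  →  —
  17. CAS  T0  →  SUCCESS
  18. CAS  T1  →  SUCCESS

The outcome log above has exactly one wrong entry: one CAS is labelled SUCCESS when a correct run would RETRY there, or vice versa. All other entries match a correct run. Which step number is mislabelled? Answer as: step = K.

step = 18

Re-executing:
1. LOAD T0 → mem=1 r[T0]=1 [LOAD]
2. LOAD T1 → mem=1 r[T1]=1 [LOAD]
3. CAS T1 → mem=2 r[T1]=1 [OK]
4. CAS T0 → mem=2 r[T0]=1 [RETRY]
5. LOAD T0 → mem=2 r[T0]=2 [LOAD]
6. CAS T0 → mem=3 r[T0]=2 [OK]
7. LOAD T0 → mem=3 r[T0]=3 [LOAD]
8. CAS T0 → mem=4 r[T0]=3 [OK]
9. LOAD T0 → mem=4 r[T0]=4 [LOAD]
10. LOAD T1 → mem=4 r[T1]=4 [LOAD]
11. CAS T1 → mem=5 r[T1]=4 [OK]
12. CAS T0 → mem=5 r[T0]=4 [RETRY]
13. LOAD T1 → mem=5 r[T1]=5 [LOAD]
14. CAS T1 → mem=6 r[T1]=5 [OK]
15. LOAD T1 → mem=6 r[T1]=6 [LOAD]
16. LOAD T0 → mem=6 r[T0]=6 [LOAD]
17. CAS T0 → mem=7 r[T0]=6 [OK]
18. CAS T1 → mem=7 r[T1]=6 [RETRY]
Mismatch at 18.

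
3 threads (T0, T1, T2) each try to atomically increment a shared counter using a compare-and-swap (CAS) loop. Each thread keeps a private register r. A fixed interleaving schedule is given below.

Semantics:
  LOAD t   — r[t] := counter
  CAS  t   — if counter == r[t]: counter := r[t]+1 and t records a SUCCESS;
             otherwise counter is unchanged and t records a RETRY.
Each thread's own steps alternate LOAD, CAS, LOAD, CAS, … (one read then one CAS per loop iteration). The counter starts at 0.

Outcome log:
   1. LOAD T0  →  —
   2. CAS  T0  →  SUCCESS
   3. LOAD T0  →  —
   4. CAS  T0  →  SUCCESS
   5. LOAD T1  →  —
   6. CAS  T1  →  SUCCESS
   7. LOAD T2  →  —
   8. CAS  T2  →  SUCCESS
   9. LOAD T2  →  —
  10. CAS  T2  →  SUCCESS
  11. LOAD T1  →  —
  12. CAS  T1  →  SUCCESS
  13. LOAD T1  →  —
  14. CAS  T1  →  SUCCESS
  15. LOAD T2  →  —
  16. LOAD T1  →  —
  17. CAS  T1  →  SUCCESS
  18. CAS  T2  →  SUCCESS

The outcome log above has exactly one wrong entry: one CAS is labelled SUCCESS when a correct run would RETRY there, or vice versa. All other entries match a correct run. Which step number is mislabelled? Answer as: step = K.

Reference trace:
[1] T0.load  rd  (counter 0, T0.r 0)
[2] T0.cas  hit  (counter 1, T0.r 0)
[3] T0.load  rd  (counter 1, T0.r 1)
[4] T0.cas  hit  (counter 2, T0.r 1)
[5] T1.load  rd  (counter 2, T1.r 2)
[6] T1.cas  hit  (counter 3, T1.r 2)
[7] T2.load  rd  (counter 3, T2.r 3)
[8] T2.cas  hit  (counter 4, T2.r 3)
[9] T2.load  rd  (counter 4, T2.r 4)
[10] T2.cas  hit  (counter 5, T2.r 4)
[11] T1.load  rd  (counter 5, T1.r 5)
[12] T1.cas  hit  (counter 6, T1.r 5)
[13] T1.load  rd  (counter 6, T1.r 6)
[14] T1.cas  hit  (counter 7, T1.r 6)
[15] T2.load  rd  (counter 7, T2.r 7)
[16] T1.load  rd  (counter 7, T1.r 7)
[17] T1.cas  hit  (counter 8, T1.r 7)
[18] T2.cas  miss  (counter 8, T2.r 7)
Log disagrees first at step 18.

step = 18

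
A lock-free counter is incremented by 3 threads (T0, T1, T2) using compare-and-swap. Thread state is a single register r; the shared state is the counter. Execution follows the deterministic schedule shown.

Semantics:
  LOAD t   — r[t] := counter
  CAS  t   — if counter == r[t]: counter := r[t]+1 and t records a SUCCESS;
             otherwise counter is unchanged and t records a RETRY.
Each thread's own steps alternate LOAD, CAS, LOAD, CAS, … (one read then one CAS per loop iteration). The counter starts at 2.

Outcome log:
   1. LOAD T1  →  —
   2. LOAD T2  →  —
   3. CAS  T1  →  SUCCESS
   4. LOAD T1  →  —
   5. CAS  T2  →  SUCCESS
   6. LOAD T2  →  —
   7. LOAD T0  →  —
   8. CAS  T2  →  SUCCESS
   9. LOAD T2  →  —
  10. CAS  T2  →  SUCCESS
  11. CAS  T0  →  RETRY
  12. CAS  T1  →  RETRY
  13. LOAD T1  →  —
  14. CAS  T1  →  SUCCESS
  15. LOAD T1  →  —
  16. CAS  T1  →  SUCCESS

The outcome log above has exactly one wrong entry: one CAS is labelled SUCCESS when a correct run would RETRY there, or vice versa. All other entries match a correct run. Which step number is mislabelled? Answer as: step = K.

step = 5

Reference trace:
step 1: T1 LOAD ⇒ load; ctr=2 reg=2
step 2: T2 LOAD ⇒ load; ctr=2 reg=2
step 3: T1 CAS ⇒ ok; ctr=3 reg=2
step 4: T1 LOAD ⇒ load; ctr=3 reg=3
step 5: T2 CAS ⇒ retry; ctr=3 reg=2
step 6: T2 LOAD ⇒ load; ctr=3 reg=3
step 7: T0 LOAD ⇒ load; ctr=3 reg=3
step 8: T2 CAS ⇒ ok; ctr=4 reg=3
step 9: T2 LOAD ⇒ load; ctr=4 reg=4
step 10: T2 CAS ⇒ ok; ctr=5 reg=4
step 11: T0 CAS ⇒ retry; ctr=5 reg=3
step 12: T1 CAS ⇒ retry; ctr=5 reg=3
step 13: T1 LOAD ⇒ load; ctr=5 reg=5
step 14: T1 CAS ⇒ ok; ctr=6 reg=5
step 15: T1 LOAD ⇒ load; ctr=6 reg=6
step 16: T1 CAS ⇒ ok; ctr=7 reg=6
Flip is step 5.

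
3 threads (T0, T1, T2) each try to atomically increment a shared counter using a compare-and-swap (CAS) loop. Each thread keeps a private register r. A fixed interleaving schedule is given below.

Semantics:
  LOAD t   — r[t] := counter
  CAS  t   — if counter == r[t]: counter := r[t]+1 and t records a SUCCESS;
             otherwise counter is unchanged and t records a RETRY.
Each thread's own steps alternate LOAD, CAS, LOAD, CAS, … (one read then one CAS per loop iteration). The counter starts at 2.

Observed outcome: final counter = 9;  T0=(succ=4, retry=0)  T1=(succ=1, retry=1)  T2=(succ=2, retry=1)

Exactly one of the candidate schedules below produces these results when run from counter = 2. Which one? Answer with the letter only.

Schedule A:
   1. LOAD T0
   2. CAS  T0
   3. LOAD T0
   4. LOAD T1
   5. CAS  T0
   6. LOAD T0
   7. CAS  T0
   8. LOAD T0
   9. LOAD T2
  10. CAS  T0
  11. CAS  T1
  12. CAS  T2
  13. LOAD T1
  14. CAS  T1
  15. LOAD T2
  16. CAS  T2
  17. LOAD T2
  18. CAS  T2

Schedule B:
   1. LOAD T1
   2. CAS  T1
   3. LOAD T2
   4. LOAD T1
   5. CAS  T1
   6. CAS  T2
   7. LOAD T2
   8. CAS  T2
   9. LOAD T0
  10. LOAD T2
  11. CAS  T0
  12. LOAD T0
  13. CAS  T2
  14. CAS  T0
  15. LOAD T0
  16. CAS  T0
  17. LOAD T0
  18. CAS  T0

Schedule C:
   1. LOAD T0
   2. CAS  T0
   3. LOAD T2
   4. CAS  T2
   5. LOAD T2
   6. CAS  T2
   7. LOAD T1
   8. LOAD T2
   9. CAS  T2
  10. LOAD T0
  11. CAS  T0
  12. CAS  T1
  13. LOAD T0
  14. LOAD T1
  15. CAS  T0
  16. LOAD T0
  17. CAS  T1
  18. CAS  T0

Simulating candidate A:
   1) LOAD T0:  M=2  r_T0=2
   2) CAS  T0:  M=3  r_T0=2 ✓
   3) LOAD T0:  M=3  r_T0=3
   4) LOAD T1:  M=3  r_T1=3
   5) CAS  T0:  M=4  r_T0=3 ✓
   6) LOAD T0:  M=4  r_T0=4
   7) CAS  T0:  M=5  r_T0=4 ✓
   8) LOAD T0:  M=5  r_T0=5
   9) LOAD T2:  M=5  r_T2=5
  10) CAS  T0:  M=6  r_T0=5 ✓
  11) CAS  T1:  M=6  r_T1=3 ✗
  12) CAS  T2:  M=6  r_T2=5 ✗
  13) LOAD T1:  M=6  r_T1=6
  14) CAS  T1:  M=7  r_T1=6 ✓
  15) LOAD T2:  M=7  r_T2=7
  16) CAS  T2:  M=8  r_T2=7 ✓
  17) LOAD T2:  M=8  r_T2=8
  18) CAS  T2:  M=9  r_T2=8 ✓

A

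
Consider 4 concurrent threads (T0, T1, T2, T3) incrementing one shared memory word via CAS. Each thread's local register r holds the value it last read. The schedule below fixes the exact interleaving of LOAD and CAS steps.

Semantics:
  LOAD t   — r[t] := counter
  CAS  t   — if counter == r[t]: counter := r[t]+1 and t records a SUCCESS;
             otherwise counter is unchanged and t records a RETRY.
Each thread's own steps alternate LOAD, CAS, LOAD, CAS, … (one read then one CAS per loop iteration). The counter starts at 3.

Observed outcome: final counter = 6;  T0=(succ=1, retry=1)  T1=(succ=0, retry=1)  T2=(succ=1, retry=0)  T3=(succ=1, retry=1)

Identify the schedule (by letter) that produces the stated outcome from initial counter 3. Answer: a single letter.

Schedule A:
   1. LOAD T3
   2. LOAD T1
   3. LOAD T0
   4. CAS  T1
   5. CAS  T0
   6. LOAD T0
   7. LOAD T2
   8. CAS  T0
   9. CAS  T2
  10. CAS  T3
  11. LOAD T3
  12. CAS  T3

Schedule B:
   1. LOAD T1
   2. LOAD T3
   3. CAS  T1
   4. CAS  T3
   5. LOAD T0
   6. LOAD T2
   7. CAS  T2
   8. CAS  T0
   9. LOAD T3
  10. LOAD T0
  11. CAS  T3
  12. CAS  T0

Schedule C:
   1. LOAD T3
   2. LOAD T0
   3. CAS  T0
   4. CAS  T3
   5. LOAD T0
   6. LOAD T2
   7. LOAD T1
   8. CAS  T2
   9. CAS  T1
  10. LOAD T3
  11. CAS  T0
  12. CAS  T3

Run C:
1. LOAD T3 → mem=3 r[T3]=3 [LOAD]
2. LOAD T0 → mem=3 r[T0]=3 [LOAD]
3. CAS T0 → mem=4 r[T0]=3 [OK]
4. CAS T3 → mem=4 r[T3]=3 [RETRY]
5. LOAD T0 → mem=4 r[T0]=4 [LOAD]
6. LOAD T2 → mem=4 r[T2]=4 [LOAD]
7. LOAD T1 → mem=4 r[T1]=4 [LOAD]
8. CAS T2 → mem=5 r[T2]=4 [OK]
9. CAS T1 → mem=5 r[T1]=4 [RETRY]
10. LOAD T3 → mem=5 r[T3]=5 [LOAD]
11. CAS T0 → mem=5 r[T0]=4 [RETRY]
12. CAS T3 → mem=6 r[T3]=5 [OK]

C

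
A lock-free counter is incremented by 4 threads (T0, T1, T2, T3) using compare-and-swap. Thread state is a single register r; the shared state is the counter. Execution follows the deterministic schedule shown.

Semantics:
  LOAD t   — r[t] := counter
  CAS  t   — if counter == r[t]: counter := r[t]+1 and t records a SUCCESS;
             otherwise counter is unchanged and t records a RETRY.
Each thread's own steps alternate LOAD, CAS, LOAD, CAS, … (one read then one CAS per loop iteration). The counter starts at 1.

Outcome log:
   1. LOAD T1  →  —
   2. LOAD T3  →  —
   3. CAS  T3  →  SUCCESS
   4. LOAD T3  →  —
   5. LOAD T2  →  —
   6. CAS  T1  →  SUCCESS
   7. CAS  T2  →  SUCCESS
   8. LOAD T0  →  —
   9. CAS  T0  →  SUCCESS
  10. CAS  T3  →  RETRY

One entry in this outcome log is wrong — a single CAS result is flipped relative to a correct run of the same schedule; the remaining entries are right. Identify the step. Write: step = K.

step = 6

Reference trace:
1. LOAD T1 → mem=1 r[T1]=1 [LOAD]
2. LOAD T3 → mem=1 r[T3]=1 [LOAD]
3. CAS T3 → mem=2 r[T3]=1 [OK]
4. LOAD T3 → mem=2 r[T3]=2 [LOAD]
5. LOAD T2 → mem=2 r[T2]=2 [LOAD]
6. CAS T1 → mem=2 r[T1]=1 [RETRY]
7. CAS T2 → mem=3 r[T2]=2 [OK]
8. LOAD T0 → mem=3 r[T0]=3 [LOAD]
9. CAS T0 → mem=4 r[T0]=3 [OK]
10. CAS T3 → mem=4 r[T3]=2 [RETRY]
Log disagrees first at step 6.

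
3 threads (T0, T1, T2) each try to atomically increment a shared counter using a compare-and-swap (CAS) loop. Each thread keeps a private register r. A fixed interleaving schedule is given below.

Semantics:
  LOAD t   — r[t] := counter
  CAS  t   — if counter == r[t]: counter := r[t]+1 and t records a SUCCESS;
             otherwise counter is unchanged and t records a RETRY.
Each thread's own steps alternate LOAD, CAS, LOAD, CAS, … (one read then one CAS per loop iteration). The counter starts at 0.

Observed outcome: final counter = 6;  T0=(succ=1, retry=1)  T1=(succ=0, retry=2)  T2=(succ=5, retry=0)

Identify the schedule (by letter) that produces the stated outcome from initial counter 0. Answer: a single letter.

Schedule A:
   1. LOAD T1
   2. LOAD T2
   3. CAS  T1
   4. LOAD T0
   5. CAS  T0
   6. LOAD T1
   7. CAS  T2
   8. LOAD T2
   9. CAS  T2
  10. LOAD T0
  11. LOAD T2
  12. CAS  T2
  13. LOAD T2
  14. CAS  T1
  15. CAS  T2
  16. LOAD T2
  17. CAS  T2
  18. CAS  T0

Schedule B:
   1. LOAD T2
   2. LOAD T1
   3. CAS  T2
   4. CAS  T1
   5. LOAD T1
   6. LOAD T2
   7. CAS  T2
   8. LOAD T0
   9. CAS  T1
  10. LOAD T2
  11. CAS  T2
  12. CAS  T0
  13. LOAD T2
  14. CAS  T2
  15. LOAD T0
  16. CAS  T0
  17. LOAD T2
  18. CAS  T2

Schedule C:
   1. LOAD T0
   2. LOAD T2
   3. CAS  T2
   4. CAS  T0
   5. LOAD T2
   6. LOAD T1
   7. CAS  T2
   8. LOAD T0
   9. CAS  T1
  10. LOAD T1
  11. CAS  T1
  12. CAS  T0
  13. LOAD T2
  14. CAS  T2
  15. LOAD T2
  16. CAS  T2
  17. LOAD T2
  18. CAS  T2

Tracing schedule B:
step 1: T2 LOAD ⇒ load; ctr=0 reg=0
step 2: T1 LOAD ⇒ load; ctr=0 reg=0
step 3: T2 CAS ⇒ ok; ctr=1 reg=0
step 4: T1 CAS ⇒ retry; ctr=1 reg=0
step 5: T1 LOAD ⇒ load; ctr=1 reg=1
step 6: T2 LOAD ⇒ load; ctr=1 reg=1
step 7: T2 CAS ⇒ ok; ctr=2 reg=1
step 8: T0 LOAD ⇒ load; ctr=2 reg=2
step 9: T1 CAS ⇒ retry; ctr=2 reg=1
step 10: T2 LOAD ⇒ load; ctr=2 reg=2
step 11: T2 CAS ⇒ ok; ctr=3 reg=2
step 12: T0 CAS ⇒ retry; ctr=3 reg=2
step 13: T2 LOAD ⇒ load; ctr=3 reg=3
step 14: T2 CAS ⇒ ok; ctr=4 reg=3
step 15: T0 LOAD ⇒ load; ctr=4 reg=4
step 16: T0 CAS ⇒ ok; ctr=5 reg=4
step 17: T2 LOAD ⇒ load; ctr=5 reg=5
step 18: T2 CAS ⇒ ok; ctr=6 reg=5

B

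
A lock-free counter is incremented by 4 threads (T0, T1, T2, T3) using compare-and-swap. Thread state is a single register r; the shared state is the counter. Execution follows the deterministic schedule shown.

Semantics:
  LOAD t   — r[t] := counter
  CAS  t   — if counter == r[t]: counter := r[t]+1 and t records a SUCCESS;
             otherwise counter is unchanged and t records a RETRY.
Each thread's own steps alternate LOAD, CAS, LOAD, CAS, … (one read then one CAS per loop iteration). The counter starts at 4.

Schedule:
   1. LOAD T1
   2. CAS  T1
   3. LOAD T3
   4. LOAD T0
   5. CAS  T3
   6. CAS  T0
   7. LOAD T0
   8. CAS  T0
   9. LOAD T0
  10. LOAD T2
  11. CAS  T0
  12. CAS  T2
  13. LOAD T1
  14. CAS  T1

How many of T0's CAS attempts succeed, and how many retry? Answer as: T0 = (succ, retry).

T0 = (2, 1)

   1) LOAD T1:  M=4  r_T1=4
   2) CAS  T1:  M=5  r_T1=4 ✓
   3) LOAD T3:  M=5  r_T3=5
   4) LOAD T0:  M=5  r_T0=5
   5) CAS  T3:  M=6  r_T3=5 ✓
   6) CAS  T0:  M=6  r_T0=5 ✗
   7) LOAD T0:  M=6  r_T0=6
   8) CAS  T0:  M=7  r_T0=6 ✓
   9) LOAD T0:  M=7  r_T0=7
  10) LOAD T2:  M=7  r_T2=7
  11) CAS  T0:  M=8  r_T0=7 ✓
  12) CAS  T2:  M=8  r_T2=7 ✗
  13) LOAD T1:  M=8  r_T1=8
  14) CAS  T1:  M=9  r_T1=8 ✓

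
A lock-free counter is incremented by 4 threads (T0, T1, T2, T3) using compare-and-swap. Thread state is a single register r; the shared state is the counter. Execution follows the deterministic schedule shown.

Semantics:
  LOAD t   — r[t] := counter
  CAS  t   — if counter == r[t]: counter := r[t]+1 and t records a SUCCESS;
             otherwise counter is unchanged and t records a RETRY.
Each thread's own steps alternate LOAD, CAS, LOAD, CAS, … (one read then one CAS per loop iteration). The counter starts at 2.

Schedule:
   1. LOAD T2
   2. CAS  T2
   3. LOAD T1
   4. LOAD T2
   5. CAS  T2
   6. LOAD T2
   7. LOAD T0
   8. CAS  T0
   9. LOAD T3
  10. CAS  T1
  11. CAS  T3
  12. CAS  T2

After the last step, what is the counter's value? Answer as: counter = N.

1. LOAD T2 → mem=2 r[T2]=2 [LOAD]
2. CAS T2 → mem=3 r[T2]=2 [OK]
3. LOAD T1 → mem=3 r[T1]=3 [LOAD]
4. LOAD T2 → mem=3 r[T2]=3 [LOAD]
5. CAS T2 → mem=4 r[T2]=3 [OK]
6. LOAD T2 → mem=4 r[T2]=4 [LOAD]
7. LOAD T0 → mem=4 r[T0]=4 [LOAD]
8. CAS T0 → mem=5 r[T0]=4 [OK]
9. LOAD T3 → mem=5 r[T3]=5 [LOAD]
10. CAS T1 → mem=5 r[T1]=3 [RETRY]
11. CAS T3 → mem=6 r[T3]=5 [OK]
12. CAS T2 → mem=6 r[T2]=4 [RETRY]

counter = 6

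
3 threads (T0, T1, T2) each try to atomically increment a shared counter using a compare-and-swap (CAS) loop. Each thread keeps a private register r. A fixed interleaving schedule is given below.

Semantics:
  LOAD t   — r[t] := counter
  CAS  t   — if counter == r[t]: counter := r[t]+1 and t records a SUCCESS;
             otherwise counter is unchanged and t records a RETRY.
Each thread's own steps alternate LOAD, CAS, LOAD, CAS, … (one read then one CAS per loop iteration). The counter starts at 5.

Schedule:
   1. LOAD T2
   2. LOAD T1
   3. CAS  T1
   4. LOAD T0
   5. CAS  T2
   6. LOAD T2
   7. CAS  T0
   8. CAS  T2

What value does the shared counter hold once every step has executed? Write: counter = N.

1. LOAD T2 → mem=5 r[T2]=5 [LOAD]
2. LOAD T1 → mem=5 r[T1]=5 [LOAD]
3. CAS T1 → mem=6 r[T1]=5 [OK]
4. LOAD T0 → mem=6 r[T0]=6 [LOAD]
5. CAS T2 → mem=6 r[T2]=5 [RETRY]
6. LOAD T2 → mem=6 r[T2]=6 [LOAD]
7. CAS T0 → mem=7 r[T0]=6 [OK]
8. CAS T2 → mem=7 r[T2]=6 [RETRY]

counter = 7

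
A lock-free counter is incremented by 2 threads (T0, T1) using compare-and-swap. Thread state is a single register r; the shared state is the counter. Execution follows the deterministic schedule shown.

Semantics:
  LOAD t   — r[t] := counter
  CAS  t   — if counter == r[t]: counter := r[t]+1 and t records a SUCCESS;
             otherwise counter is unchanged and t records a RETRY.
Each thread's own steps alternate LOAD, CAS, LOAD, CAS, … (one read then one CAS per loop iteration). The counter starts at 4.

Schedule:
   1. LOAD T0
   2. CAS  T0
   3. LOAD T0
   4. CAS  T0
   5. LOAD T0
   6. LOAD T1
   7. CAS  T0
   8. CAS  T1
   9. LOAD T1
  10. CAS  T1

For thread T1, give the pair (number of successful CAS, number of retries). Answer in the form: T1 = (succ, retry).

1. LOAD T0 → mem=4 r[T0]=4 [LOAD]
2. CAS T0 → mem=5 r[T0]=4 [OK]
3. LOAD T0 → mem=5 r[T0]=5 [LOAD]
4. CAS T0 → mem=6 r[T0]=5 [OK]
5. LOAD T0 → mem=6 r[T0]=6 [LOAD]
6. LOAD T1 → mem=6 r[T1]=6 [LOAD]
7. CAS T0 → mem=7 r[T0]=6 [OK]
8. CAS T1 → mem=7 r[T1]=6 [RETRY]
9. LOAD T1 → mem=7 r[T1]=7 [LOAD]
10. CAS T1 → mem=8 r[T1]=7 [OK]

T1 = (1, 1)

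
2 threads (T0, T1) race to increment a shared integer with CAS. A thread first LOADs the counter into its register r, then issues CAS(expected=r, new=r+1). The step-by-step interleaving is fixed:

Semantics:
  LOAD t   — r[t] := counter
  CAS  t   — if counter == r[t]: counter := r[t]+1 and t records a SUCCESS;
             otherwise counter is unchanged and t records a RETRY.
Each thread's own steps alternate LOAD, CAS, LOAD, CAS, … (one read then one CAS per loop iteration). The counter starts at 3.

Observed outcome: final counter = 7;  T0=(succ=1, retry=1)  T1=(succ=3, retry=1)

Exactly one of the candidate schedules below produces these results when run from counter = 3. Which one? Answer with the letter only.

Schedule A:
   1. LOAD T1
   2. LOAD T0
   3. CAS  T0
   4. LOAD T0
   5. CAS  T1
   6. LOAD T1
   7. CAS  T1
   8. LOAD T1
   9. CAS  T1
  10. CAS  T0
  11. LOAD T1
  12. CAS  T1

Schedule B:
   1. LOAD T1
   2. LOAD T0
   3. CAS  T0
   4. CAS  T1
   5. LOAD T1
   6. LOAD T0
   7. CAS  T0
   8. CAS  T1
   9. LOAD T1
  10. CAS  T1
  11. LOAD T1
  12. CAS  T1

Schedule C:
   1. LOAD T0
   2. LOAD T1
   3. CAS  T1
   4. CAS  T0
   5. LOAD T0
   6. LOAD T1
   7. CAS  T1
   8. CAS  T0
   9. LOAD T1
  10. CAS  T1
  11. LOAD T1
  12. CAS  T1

A

Simulating candidate A:
#1 T1 reads 3
#2 T0 reads 3
#3 T0 CAS(3→4) writes; counter now 4
#4 T0 reads 4
#5 T1 CAS(3→4) fails; counter now 4
#6 T1 reads 4
#7 T1 CAS(4→5) writes; counter now 5
#8 T1 reads 5
#9 T1 CAS(5→6) writes; counter now 6
#10 T0 CAS(4→5) fails; counter now 6
#11 T1 reads 6
#12 T1 CAS(6→7) writes; counter now 7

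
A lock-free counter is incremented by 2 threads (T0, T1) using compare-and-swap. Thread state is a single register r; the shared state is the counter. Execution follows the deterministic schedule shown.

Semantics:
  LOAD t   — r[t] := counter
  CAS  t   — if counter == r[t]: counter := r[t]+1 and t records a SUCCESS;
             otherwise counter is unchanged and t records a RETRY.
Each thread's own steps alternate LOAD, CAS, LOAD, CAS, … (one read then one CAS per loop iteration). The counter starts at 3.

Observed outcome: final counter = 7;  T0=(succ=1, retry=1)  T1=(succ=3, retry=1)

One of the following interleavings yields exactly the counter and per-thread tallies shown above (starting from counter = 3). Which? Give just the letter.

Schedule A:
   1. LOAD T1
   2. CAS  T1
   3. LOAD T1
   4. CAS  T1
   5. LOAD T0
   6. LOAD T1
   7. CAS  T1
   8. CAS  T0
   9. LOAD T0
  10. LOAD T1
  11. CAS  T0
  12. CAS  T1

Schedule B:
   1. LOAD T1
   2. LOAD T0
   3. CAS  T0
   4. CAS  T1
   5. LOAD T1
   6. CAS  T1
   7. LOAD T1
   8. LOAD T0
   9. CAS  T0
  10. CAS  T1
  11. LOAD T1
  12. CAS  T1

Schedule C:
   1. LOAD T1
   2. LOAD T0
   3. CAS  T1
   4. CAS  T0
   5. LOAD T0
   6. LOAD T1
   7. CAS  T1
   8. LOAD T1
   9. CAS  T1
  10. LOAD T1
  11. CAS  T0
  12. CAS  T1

Simulating candidate A:
step 1: T1 LOAD ⇒ load; ctr=3 reg=3
step 2: T1 CAS ⇒ ok; ctr=4 reg=3
step 3: T1 LOAD ⇒ load; ctr=4 reg=4
step 4: T1 CAS ⇒ ok; ctr=5 reg=4
step 5: T0 LOAD ⇒ load; ctr=5 reg=5
step 6: T1 LOAD ⇒ load; ctr=5 reg=5
step 7: T1 CAS ⇒ ok; ctr=6 reg=5
step 8: T0 CAS ⇒ retry; ctr=6 reg=5
step 9: T0 LOAD ⇒ load; ctr=6 reg=6
step 10: T1 LOAD ⇒ load; ctr=6 reg=6
step 11: T0 CAS ⇒ ok; ctr=7 reg=6
step 12: T1 CAS ⇒ retry; ctr=7 reg=6

A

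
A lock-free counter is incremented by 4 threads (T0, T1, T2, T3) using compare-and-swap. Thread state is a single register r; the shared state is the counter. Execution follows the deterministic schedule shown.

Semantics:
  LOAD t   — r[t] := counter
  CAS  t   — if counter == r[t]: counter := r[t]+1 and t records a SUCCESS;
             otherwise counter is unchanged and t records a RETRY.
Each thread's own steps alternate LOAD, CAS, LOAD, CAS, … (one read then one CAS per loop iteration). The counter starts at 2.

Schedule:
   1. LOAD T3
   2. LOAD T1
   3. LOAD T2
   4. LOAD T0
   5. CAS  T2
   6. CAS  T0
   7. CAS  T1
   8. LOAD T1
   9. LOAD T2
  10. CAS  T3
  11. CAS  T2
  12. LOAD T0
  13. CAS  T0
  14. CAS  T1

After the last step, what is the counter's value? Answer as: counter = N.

counter = 5

T3 LOAD — after: cnt=2, r=2 — load
T1 LOAD — after: cnt=2, r=2 — load
T2 LOAD — after: cnt=2, r=2 — load
T0 LOAD — after: cnt=2, r=2 — load
T2 CAS — after: cnt=3, r=2 — ok
T0 CAS — after: cnt=3, r=2 — retry
T1 CAS — after: cnt=3, r=2 — retry
T1 LOAD — after: cnt=3, r=3 — load
T2 LOAD — after: cnt=3, r=3 — load
T3 CAS — after: cnt=3, r=2 — retry
T2 CAS — after: cnt=4, r=3 — ok
T0 LOAD — after: cnt=4, r=4 — load
T0 CAS — after: cnt=5, r=4 — ok
T1 CAS — after: cnt=5, r=3 — retry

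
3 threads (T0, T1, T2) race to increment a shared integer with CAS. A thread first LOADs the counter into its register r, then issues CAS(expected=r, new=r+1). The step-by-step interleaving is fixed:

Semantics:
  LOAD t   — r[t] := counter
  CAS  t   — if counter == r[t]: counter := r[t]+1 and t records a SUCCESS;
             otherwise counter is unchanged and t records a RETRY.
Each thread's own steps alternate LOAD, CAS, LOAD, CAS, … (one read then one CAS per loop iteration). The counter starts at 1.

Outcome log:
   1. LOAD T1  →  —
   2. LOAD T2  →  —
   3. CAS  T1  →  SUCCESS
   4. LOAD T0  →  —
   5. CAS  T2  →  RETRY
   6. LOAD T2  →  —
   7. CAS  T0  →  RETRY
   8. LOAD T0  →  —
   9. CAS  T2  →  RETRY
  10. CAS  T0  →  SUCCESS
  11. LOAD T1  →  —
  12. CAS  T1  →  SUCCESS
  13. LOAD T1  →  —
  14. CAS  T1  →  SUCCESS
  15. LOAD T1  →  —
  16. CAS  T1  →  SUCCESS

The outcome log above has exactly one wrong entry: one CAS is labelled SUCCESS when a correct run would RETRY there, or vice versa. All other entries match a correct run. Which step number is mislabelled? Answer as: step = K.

Correct run:
[1] T1.load  rd  (counter 1, T1.r 1)
[2] T2.load  rd  (counter 1, T2.r 1)
[3] T1.cas  hit  (counter 2, T1.r 1)
[4] T0.load  rd  (counter 2, T0.r 2)
[5] T2.cas  miss  (counter 2, T2.r 1)
[6] T2.load  rd  (counter 2, T2.r 2)
[7] T0.cas  hit  (counter 3, T0.r 2)
[8] T0.load  rd  (counter 3, T0.r 3)
[9] T2.cas  miss  (counter 3, T2.r 2)
[10] T0.cas  hit  (counter 4, T0.r 3)
[11] T1.load  rd  (counter 4, T1.r 4)
[12] T1.cas  hit  (counter 5, T1.r 4)
[13] T1.load  rd  (counter 5, T1.r 5)
[14] T1.cas  hit  (counter 6, T1.r 5)
[15] T1.load  rd  (counter 6, T1.r 6)
[16] T1.cas  hit  (counter 7, T1.r 6)
Flip is step 7.

step = 7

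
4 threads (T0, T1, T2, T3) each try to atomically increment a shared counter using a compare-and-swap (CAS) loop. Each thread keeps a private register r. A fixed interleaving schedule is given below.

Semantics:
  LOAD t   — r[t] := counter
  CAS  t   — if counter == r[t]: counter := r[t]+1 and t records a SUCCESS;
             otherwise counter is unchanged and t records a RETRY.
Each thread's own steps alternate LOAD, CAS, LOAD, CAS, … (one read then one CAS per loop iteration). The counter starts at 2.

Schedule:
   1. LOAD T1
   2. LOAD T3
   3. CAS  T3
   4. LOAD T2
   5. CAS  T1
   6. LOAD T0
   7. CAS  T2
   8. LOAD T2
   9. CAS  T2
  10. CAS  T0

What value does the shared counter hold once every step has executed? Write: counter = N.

counter = 5

1. LOAD T1 → mem=2 r[T1]=2 [LOAD]
2. LOAD T3 → mem=2 r[T3]=2 [LOAD]
3. CAS T3 → mem=3 r[T3]=2 [OK]
4. LOAD T2 → mem=3 r[T2]=3 [LOAD]
5. CAS T1 → mem=3 r[T1]=2 [RETRY]
6. LOAD T0 → mem=3 r[T0]=3 [LOAD]
7. CAS T2 → mem=4 r[T2]=3 [OK]
8. LOAD T2 → mem=4 r[T2]=4 [LOAD]
9. CAS T2 → mem=5 r[T2]=4 [OK]
10. CAS T0 → mem=5 r[T0]=3 [RETRY]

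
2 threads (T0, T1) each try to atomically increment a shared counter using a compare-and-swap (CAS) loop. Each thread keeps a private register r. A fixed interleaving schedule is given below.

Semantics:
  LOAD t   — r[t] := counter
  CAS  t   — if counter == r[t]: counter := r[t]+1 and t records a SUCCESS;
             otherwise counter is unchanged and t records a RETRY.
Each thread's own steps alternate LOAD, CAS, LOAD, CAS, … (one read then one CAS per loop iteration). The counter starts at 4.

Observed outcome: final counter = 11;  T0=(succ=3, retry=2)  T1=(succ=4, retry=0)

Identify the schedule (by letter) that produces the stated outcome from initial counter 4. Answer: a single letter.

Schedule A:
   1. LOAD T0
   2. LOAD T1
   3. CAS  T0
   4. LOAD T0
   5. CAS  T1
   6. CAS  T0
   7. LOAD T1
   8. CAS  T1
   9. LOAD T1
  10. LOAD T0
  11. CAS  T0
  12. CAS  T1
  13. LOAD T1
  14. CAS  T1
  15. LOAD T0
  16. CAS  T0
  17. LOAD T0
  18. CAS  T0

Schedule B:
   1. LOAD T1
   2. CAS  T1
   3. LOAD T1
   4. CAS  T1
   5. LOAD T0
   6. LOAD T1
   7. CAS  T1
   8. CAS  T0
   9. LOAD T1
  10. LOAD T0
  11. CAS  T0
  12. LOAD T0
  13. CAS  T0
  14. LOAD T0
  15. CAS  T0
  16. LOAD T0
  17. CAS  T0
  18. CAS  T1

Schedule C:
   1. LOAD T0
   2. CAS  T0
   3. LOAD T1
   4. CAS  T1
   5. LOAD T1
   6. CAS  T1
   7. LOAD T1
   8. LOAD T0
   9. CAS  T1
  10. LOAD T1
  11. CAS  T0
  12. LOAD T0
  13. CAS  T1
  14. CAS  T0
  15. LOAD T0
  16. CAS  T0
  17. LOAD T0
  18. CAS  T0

Tracing schedule C:
1. LOAD T0 → mem=4 r[T0]=4 [LOAD]
2. CAS T0 → mem=5 r[T0]=4 [OK]
3. LOAD T1 → mem=5 r[T1]=5 [LOAD]
4. CAS T1 → mem=6 r[T1]=5 [OK]
5. LOAD T1 → mem=6 r[T1]=6 [LOAD]
6. CAS T1 → mem=7 r[T1]=6 [OK]
7. LOAD T1 → mem=7 r[T1]=7 [LOAD]
8. LOAD T0 → mem=7 r[T0]=7 [LOAD]
9. CAS T1 → mem=8 r[T1]=7 [OK]
10. LOAD T1 → mem=8 r[T1]=8 [LOAD]
11. CAS T0 → mem=8 r[T0]=7 [RETRY]
12. LOAD T0 → mem=8 r[T0]=8 [LOAD]
13. CAS T1 → mem=9 r[T1]=8 [OK]
14. CAS T0 → mem=9 r[T0]=8 [RETRY]
15. LOAD T0 → mem=9 r[T0]=9 [LOAD]
16. CAS T0 → mem=10 r[T0]=9 [OK]
17. LOAD T0 → mem=10 r[T0]=10 [LOAD]
18. CAS T0 → mem=11 r[T0]=10 [OK]

C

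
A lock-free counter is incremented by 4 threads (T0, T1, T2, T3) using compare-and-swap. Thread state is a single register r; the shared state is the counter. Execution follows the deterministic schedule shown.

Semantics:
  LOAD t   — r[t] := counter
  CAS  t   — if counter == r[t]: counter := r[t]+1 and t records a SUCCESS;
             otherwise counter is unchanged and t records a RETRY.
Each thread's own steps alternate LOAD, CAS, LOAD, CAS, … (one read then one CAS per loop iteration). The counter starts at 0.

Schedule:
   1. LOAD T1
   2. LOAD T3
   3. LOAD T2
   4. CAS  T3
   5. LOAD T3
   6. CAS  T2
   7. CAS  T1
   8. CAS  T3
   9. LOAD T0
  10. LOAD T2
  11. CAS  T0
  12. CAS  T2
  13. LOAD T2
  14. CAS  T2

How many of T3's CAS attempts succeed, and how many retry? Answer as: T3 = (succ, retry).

T1 LOAD — after: cnt=0, r=0 — load
T3 LOAD — after: cnt=0, r=0 — load
T2 LOAD — after: cnt=0, r=0 — load
T3 CAS — after: cnt=1, r=0 — ok
T3 LOAD — after: cnt=1, r=1 — load
T2 CAS — after: cnt=1, r=0 — retry
T1 CAS — after: cnt=1, r=0 — retry
T3 CAS — after: cnt=2, r=1 — ok
T0 LOAD — after: cnt=2, r=2 — load
T2 LOAD — after: cnt=2, r=2 — load
T0 CAS — after: cnt=3, r=2 — ok
T2 CAS — after: cnt=3, r=2 — retry
T2 LOAD — after: cnt=3, r=3 — load
T2 CAS — after: cnt=4, r=3 — ok

T3 = (2, 0)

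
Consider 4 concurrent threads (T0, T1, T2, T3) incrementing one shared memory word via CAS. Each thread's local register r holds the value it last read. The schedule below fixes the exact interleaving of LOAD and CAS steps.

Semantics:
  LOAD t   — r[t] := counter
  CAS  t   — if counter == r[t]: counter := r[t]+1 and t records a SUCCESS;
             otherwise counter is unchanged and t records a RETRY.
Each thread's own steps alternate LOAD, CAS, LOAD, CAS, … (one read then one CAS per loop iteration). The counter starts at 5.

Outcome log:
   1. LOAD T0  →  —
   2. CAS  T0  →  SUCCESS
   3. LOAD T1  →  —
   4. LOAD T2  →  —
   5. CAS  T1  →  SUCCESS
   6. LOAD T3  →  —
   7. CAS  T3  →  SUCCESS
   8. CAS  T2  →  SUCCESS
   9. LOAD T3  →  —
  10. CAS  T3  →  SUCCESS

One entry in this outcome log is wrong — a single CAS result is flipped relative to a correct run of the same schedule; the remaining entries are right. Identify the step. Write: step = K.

step = 8

Reference trace:
1. LOAD T0 → mem=5 r[T0]=5 [LOAD]
2. CAS T0 → mem=6 r[T0]=5 [OK]
3. LOAD T1 → mem=6 r[T1]=6 [LOAD]
4. LOAD T2 → mem=6 r[T2]=6 [LOAD]
5. CAS T1 → mem=7 r[T1]=6 [OK]
6. LOAD T3 → mem=7 r[T3]=7 [LOAD]
7. CAS T3 → mem=8 r[T3]=7 [OK]
8. CAS T2 → mem=8 r[T2]=6 [RETRY]
9. LOAD T3 → mem=8 r[T3]=8 [LOAD]
10. CAS T3 → mem=9 r[T3]=8 [OK]
Log disagrees first at step 8.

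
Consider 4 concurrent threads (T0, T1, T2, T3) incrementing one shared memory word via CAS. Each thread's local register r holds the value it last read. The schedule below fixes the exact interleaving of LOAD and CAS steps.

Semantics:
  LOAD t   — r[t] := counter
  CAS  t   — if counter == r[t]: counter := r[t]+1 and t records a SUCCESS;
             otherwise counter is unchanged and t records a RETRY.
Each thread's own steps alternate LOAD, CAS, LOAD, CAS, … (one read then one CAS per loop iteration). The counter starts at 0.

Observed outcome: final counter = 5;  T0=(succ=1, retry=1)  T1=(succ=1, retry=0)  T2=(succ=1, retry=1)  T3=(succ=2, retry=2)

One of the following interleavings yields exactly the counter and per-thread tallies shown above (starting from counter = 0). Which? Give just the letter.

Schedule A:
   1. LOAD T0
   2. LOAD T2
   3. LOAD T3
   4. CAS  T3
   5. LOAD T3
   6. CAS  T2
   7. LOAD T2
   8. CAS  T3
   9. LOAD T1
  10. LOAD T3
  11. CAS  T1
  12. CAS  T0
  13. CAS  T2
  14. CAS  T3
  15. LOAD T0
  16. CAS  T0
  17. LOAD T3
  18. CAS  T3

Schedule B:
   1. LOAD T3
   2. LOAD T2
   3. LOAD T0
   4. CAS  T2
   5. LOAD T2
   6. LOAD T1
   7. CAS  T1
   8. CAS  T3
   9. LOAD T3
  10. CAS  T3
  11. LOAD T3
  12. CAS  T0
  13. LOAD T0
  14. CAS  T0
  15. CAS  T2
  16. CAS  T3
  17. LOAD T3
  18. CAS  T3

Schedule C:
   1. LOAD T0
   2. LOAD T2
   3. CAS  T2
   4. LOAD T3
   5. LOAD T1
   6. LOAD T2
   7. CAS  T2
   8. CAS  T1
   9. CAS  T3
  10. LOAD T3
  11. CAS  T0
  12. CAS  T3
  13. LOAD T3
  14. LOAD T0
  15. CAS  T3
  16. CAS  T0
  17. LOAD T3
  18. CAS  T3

B

Tracing schedule B:
[1] T3.load  rd  (counter 0, T3.r 0)
[2] T2.load  rd  (counter 0, T2.r 0)
[3] T0.load  rd  (counter 0, T0.r 0)
[4] T2.cas  hit  (counter 1, T2.r 0)
[5] T2.load  rd  (counter 1, T2.r 1)
[6] T1.load  rd  (counter 1, T1.r 1)
[7] T1.cas  hit  (counter 2, T1.r 1)
[8] T3.cas  miss  (counter 2, T3.r 0)
[9] T3.load  rd  (counter 2, T3.r 2)
[10] T3.cas  hit  (counter 3, T3.r 2)
[11] T3.load  rd  (counter 3, T3.r 3)
[12] T0.cas  miss  (counter 3, T0.r 0)
[13] T0.load  rd  (counter 3, T0.r 3)
[14] T0.cas  hit  (counter 4, T0.r 3)
[15] T2.cas  miss  (counter 4, T2.r 1)
[16] T3.cas  miss  (counter 4, T3.r 3)
[17] T3.load  rd  (counter 4, T3.r 4)
[18] T3.cas  hit  (counter 5, T3.r 4)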